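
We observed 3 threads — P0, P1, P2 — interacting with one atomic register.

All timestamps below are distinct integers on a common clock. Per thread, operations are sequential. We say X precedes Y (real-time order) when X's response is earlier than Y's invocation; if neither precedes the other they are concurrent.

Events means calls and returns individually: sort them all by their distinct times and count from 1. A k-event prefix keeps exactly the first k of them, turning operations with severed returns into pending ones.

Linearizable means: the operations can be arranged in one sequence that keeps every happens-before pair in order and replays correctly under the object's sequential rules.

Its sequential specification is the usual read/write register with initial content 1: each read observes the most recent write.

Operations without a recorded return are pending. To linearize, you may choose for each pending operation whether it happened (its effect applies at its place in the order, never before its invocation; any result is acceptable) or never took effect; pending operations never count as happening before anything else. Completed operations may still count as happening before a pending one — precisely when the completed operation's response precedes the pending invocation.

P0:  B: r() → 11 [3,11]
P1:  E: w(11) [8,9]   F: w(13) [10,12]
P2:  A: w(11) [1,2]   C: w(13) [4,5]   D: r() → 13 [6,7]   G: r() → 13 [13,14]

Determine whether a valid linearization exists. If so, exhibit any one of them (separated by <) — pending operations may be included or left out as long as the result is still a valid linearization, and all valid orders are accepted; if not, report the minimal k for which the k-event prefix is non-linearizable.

linearizable — witness: A < B < C < D < E < F < G

1. A w(11), leaving value 11
2. B r() → 11, leaving value 11
3. C w(13), leaving value 13
4. D r() → 13, leaving value 13
5. E w(11), leaving value 11
6. F w(13), leaving value 13
7. G r() → 13, leaving value 13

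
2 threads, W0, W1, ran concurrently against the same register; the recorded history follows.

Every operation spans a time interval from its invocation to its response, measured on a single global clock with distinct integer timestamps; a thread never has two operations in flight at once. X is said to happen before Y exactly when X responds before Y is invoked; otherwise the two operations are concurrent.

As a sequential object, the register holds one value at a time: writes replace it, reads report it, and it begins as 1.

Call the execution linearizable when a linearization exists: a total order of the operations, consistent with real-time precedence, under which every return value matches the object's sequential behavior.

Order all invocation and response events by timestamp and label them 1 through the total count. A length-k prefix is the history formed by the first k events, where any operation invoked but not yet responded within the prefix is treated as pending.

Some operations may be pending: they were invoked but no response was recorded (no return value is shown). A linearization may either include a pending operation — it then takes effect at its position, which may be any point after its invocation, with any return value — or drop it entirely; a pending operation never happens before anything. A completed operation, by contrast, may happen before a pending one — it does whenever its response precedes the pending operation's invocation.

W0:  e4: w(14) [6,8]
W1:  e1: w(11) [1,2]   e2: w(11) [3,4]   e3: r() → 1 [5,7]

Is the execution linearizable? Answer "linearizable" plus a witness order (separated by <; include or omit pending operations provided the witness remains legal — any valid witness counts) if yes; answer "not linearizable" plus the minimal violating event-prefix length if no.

not linearizable — minimal violating prefix: 7 events

cut after 6 events: linearizable; cut after 7 events (e3 responds, time 7): not linearizable
exactly one order of the 3 completed ops respects real time; the register replay fails
every completion of the 1 pending operation (e4) was checked; none linearizes
take e1, e2, e3 (pending dropped): step 3 already fails, because e3 r() → 1 cannot occur there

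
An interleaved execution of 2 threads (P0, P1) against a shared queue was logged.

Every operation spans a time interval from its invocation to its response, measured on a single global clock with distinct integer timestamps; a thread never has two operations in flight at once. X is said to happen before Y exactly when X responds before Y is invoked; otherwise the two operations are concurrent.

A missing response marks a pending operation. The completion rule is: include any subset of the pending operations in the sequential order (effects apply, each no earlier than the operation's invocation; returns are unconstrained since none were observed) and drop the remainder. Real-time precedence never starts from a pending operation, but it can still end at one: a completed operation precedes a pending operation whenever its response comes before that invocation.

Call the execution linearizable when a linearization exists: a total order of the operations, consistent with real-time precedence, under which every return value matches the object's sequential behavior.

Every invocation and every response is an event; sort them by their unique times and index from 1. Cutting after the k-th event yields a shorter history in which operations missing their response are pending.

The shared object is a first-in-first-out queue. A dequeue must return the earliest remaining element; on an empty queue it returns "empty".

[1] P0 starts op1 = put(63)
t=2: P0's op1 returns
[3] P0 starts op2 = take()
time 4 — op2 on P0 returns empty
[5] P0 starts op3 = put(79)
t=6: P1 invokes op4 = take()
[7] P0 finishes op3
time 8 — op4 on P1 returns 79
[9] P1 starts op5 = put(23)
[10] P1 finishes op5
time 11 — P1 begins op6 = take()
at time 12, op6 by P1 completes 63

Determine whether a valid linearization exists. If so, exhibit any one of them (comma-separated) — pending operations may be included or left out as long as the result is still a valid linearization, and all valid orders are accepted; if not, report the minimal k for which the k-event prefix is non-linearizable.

already the first 4 events (up to op2's response at time 4) admit no linearization; the first 3 still do
a single order respects real time; the 2 completed queue operations fail replay along it
sample order op1, op2 stalls at step 2 — op2 take() → empty has no legal effect

not linearizable — minimal violating prefix: 4 events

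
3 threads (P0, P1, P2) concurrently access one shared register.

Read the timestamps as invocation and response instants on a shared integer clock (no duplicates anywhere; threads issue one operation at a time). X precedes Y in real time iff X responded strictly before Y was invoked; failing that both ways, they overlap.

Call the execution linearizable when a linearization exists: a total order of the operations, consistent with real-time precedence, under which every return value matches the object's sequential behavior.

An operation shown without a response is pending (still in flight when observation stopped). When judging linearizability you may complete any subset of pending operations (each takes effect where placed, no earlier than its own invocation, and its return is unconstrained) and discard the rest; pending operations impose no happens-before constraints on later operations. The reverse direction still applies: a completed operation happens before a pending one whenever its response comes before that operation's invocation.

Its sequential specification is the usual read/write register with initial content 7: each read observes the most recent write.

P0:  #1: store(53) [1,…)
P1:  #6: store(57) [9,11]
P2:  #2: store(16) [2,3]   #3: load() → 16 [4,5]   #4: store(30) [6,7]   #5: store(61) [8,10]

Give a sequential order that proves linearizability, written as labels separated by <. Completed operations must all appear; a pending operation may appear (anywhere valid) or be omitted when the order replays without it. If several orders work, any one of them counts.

#1 < #2 < #3 < #4 < #5 < #6

1. #1 store(53) (pending, included), leaving value 53
2. #2 store(16), leaving value 16
3. #3 load() → 16, leaving value 16
4. #4 store(30), leaving value 30
5. #5 store(61), leaving value 61
6. #6 store(57), leaving value 57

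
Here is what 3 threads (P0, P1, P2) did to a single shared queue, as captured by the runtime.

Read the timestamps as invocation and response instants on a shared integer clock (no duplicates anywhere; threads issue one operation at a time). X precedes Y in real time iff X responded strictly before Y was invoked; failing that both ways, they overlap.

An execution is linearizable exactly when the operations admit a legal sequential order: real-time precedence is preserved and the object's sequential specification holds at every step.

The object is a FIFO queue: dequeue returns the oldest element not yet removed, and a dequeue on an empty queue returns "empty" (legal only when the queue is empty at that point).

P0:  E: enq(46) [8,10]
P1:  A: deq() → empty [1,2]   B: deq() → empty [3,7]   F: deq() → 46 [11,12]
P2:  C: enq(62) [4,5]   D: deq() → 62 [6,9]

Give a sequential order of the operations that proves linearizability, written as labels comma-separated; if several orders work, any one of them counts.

1. A deq() → empty, leaving queue <>
2. B deq() → empty, leaving queue <>
3. C enq(62), leaving queue <62>
4. D deq() → 62, leaving queue <>
5. E enq(46), leaving queue <46>
6. F deq() → 46, leaving queue <>

A, B, C, D, E, F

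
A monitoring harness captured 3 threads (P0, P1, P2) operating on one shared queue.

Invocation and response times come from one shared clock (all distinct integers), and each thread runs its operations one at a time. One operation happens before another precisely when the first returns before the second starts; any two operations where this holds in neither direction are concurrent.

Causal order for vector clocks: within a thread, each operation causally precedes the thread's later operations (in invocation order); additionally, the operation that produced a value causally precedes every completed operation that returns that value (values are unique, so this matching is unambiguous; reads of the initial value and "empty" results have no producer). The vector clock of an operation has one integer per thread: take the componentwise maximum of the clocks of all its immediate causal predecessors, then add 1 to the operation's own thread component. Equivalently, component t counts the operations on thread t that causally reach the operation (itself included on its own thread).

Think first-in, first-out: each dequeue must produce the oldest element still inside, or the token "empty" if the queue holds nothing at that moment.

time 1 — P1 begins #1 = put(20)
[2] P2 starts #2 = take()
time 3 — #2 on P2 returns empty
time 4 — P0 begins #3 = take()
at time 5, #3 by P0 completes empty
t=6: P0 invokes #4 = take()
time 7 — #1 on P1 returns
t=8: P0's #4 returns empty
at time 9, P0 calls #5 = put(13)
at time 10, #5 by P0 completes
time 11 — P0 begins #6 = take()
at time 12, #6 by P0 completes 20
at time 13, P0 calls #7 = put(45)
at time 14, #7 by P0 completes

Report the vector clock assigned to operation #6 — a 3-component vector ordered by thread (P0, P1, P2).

invoked at 2, #2 has no predecessors; its own P2 bump gives (0, 0, 1)
invoked at 1, #1 has no predecessors; its own P1 bump gives (0, 1, 0)
invoked at 4, #3 has no predecessors; its own P0 bump gives (1, 0, 0)
VC(#4, invoked at 6): max of VC(#3)=(1, 0, 0), then +1 on thread P0 → (2, 0, 0)
VC(#5, invoked at 9): max of VC(#4)=(2, 0, 0), then +1 on thread P0 → (3, 0, 0)
VC(#6, invoked at 11): max of VC(#1)=(0, 1, 0), VC(#5)=(3, 0, 0), then +1 on thread P0 → (4, 1, 0)
VC(#7, invoked at 13): max of VC(#6)=(4, 1, 0), then +1 on thread P0 → (5, 1, 0)
target: VC(#6) = (4, 1, 0)

(4, 1, 0)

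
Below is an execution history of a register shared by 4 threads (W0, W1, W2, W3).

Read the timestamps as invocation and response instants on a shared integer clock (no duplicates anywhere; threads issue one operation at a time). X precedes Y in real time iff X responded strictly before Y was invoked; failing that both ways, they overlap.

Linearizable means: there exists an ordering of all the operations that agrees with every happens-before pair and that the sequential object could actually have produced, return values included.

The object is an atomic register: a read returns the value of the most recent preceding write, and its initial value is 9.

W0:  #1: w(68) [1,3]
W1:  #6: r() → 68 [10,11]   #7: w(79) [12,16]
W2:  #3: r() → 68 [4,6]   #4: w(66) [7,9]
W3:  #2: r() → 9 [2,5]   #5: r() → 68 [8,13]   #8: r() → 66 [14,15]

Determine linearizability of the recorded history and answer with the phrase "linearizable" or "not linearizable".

not linearizable

prefix check: 1..10 passes, 1..11 fails once #6's time-11 response joins
3 orders of the 5 completed register ops respect real time; none is legal
completion choices over the 1 pending operation (#5) were checked; none helps
one such order, #1, #2, #3, #4, #6 (pending dropped), breaks at step 2 where #2 r() → 9 is illegal
one such order, #1, #3, #2, #4, #6 (pending dropped), breaks at step 3 where #2 r() → 9 is illegal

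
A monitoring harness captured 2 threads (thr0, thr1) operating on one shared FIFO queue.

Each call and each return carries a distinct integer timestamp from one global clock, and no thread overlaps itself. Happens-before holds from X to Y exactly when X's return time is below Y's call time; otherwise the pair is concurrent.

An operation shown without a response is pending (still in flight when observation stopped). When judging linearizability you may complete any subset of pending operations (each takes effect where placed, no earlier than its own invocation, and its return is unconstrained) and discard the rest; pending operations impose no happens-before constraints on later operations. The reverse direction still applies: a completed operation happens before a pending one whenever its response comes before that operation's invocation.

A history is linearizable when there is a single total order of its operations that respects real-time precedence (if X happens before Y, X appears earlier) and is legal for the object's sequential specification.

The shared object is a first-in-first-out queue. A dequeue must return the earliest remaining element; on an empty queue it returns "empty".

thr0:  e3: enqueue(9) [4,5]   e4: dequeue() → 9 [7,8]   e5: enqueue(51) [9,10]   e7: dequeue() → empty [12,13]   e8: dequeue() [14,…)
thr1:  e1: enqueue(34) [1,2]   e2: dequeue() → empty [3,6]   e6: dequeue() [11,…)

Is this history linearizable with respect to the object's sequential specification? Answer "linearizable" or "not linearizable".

not linearizable

events 1..5 are fine; event 6 — the response of e2 at time 6 — makes the prefix non-linearizable
all 2 real-time-respecting orders fail — 3 completed FIFO queue operations, no legal replay
take e1, e2, e3: step 2 already fails, because e2 dequeue() → empty cannot occur there
take e1, e3, e2: step 3 already fails, because e2 dequeue() → empty cannot occur there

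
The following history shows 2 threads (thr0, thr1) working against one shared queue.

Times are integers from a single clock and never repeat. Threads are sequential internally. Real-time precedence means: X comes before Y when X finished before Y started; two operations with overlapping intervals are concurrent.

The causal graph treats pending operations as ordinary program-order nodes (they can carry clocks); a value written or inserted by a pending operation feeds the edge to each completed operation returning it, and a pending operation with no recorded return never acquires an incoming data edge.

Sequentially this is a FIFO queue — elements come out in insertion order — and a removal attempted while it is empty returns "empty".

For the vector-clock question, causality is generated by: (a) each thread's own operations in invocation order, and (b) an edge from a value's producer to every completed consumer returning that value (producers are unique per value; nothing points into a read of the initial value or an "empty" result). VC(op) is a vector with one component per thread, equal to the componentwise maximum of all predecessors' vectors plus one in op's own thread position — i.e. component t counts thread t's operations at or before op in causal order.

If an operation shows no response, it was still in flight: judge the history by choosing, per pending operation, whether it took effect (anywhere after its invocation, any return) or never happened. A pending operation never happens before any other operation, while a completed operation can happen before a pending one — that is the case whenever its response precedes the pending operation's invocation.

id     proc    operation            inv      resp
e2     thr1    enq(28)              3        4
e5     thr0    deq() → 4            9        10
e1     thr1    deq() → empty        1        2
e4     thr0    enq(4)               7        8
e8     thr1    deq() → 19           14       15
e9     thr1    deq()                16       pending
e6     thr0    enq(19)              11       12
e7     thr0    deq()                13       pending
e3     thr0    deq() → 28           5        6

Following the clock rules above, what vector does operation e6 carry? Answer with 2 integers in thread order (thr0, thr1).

(4, 2)

VC(e1, invoked at 1): no causal predecessors; +1 on thr1 → (0, 1)
VC(e2, invoked at 3): max of VC(e1)=(0, 1), then +1 on thread thr1 → (0, 2)
VC(e3, invoked at 5): max of VC(e2)=(0, 2), then +1 on thread thr0 → (1, 2)
VC(e4, invoked at 7): max of VC(e3)=(1, 2), then +1 on thread thr0 → (2, 2)
VC(e5, invoked at 9): max of VC(e4)=(2, 2), then +1 on thread thr0 → (3, 2)
VC(e6, invoked at 11): max of VC(e5)=(3, 2), then +1 on thread thr0 → (4, 2)
VC(e8, invoked at 14): max of VC(e2)=(0, 2), VC(e6)=(4, 2), then +1 on thread thr1 → (4, 3)
VC(e7, invoked at 13): max of VC(e6)=(4, 2), then +1 on thread thr0 → (5, 2)
VC(e9, invoked at 16): max of VC(e8)=(4, 3), then +1 on thread thr1 → (4, 4)
target: VC(e6) = (4, 2)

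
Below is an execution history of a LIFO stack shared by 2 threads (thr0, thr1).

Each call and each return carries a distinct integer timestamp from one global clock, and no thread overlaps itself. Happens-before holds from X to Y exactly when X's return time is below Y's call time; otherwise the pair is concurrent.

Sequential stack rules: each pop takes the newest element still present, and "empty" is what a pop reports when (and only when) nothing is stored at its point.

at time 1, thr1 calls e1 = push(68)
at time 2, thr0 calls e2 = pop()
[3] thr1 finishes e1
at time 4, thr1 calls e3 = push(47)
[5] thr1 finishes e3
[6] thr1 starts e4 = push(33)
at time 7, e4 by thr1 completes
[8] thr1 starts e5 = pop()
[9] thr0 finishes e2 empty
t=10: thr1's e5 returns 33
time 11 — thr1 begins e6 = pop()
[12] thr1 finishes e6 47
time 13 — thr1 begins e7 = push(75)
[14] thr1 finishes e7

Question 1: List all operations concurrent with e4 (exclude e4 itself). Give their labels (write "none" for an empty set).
Answer: e2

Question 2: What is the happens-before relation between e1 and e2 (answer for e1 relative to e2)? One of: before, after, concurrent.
Answer: concurrent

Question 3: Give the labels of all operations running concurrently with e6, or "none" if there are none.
Answer: none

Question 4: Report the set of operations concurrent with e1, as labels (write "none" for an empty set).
Answer: e2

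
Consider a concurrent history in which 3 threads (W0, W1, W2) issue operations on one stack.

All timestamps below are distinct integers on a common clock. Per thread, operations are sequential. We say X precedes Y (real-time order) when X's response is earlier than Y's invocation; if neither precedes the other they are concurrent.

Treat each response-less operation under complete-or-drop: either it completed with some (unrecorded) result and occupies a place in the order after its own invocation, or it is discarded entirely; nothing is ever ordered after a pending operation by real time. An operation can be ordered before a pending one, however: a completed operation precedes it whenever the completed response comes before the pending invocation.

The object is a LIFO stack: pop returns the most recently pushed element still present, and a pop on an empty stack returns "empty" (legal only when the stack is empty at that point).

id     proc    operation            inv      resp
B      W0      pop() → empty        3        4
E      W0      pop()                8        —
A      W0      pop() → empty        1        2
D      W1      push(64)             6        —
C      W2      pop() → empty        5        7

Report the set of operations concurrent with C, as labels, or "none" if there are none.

C spans [5,7]; an op avoiding the whole window 5..7 is ordered, any other is concurrent
A [1,2]: before
B [3,4]: before
D [6,…): concurrent
E [8,…): after

D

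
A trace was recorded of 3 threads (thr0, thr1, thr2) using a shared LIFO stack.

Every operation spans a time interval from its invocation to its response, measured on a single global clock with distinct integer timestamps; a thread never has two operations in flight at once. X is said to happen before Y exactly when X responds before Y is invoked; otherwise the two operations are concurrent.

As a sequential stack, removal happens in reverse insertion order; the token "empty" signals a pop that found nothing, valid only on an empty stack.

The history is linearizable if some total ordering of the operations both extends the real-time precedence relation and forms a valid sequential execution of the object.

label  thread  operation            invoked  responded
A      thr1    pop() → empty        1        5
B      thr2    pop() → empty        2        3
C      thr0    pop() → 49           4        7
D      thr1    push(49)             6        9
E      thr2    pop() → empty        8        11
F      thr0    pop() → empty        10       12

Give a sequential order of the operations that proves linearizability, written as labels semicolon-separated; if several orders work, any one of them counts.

A; B; D; C; E; F

step 1: A pop() → empty — stack <>
step 2: B pop() → empty — stack <>
step 3: D push(49) — stack <49>
step 4: C pop() → 49 — stack <>
step 5: E pop() → empty — stack <>
step 6: F pop() → empty — stack <>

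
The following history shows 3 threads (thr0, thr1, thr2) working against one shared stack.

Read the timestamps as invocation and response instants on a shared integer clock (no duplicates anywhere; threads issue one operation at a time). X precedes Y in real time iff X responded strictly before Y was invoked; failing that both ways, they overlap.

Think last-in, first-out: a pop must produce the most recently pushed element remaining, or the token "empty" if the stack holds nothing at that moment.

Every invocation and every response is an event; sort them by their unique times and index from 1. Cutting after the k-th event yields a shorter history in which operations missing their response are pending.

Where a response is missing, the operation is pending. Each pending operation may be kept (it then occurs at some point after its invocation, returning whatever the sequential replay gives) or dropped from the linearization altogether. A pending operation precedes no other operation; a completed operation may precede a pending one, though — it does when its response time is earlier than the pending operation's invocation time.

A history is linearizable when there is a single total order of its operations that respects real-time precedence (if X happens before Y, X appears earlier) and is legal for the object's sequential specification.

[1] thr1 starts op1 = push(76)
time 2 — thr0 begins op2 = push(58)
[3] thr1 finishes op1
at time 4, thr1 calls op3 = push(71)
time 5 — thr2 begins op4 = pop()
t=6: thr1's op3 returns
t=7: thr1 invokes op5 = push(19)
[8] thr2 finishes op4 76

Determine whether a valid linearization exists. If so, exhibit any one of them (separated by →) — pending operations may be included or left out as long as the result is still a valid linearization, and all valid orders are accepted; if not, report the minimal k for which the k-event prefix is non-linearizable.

linearizable — witness: op1 → op4 → op2 → op3

step 1: op1 push(76) — stack <76>
step 2: op4 pop() → 76 — stack <>
step 3: op2 push(58) (pending, included) — stack <58>
step 4: op3 push(71) — stack <58,71>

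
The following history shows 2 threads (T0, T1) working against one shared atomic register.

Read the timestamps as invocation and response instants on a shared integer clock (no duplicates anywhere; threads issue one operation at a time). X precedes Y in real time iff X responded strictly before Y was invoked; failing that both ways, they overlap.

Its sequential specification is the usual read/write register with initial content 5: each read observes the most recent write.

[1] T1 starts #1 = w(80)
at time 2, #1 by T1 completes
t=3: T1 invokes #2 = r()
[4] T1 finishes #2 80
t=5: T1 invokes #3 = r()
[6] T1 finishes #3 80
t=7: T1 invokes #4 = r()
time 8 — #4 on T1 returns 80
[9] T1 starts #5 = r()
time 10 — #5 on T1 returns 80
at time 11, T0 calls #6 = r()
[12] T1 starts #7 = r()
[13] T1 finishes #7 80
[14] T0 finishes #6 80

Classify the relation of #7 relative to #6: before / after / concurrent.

concurrent

#7 spans [12,13], #6 spans [11,14]
the intervals overlap in both directions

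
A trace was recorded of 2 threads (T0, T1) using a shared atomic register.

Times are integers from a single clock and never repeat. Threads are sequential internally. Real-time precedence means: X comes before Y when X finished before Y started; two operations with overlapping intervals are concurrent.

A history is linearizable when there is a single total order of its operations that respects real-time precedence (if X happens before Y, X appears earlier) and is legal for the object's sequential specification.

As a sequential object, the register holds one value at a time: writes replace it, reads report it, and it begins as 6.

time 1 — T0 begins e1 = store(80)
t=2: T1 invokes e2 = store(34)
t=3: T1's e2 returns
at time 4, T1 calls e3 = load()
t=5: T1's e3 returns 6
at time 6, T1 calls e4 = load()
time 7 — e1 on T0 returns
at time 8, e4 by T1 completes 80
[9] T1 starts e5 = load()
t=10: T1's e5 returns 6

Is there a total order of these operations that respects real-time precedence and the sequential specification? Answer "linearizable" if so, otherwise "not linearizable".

events 1..4 are fine; event 5 — the response of e3 at time 5 — makes the prefix non-linearizable
a single order respects real time; the 2 completed atomic register operations fail replay along it
completion choices over the 1 pending operation (e1) were checked; none helps
take e2, e3 (pending dropped): step 2 already fails, because e3 load() → 6 cannot occur there

not linearizable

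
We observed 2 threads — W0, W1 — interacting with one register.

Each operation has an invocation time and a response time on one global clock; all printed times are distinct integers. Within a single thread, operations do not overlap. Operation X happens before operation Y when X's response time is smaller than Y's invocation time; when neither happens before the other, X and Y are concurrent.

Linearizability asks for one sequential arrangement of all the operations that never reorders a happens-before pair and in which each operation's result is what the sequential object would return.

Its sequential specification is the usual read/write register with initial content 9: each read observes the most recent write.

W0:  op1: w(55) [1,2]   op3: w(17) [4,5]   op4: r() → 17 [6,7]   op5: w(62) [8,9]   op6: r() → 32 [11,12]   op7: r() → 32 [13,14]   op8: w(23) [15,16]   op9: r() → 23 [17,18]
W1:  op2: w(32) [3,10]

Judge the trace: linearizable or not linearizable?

linearizable

witness order: op1, op3, op4, op5, op2, op6, op7, op8, op9
after step 1 (op1 w(55)): value 55
after step 2 (op3 w(17)): value 17
after step 3 (op4 r() → 17): value 17
after step 4 (op5 w(62)): value 62
after step 5 (op2 w(32)): value 32
after step 6 (op6 r() → 32): value 32
after step 7 (op7 r() → 32): value 32
after step 8 (op8 w(23)): value 23
after step 9 (op9 r() → 23): value 23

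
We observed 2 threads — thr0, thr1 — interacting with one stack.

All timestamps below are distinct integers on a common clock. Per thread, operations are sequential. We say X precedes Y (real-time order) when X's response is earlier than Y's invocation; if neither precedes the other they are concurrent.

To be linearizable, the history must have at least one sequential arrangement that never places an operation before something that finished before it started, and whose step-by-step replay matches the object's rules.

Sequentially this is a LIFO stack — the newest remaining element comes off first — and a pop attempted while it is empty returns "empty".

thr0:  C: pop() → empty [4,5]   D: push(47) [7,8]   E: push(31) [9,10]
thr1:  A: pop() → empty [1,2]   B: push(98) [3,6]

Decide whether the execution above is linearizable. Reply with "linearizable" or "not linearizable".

one valid linearization: A, C, B, D, E
1. A pop() → empty, leaving stack <>
2. C pop() → empty, leaving stack <>
3. B push(98), leaving stack <98>
4. D push(47), leaving stack <98,47>
5. E push(31), leaving stack <98,47,31>

linearizable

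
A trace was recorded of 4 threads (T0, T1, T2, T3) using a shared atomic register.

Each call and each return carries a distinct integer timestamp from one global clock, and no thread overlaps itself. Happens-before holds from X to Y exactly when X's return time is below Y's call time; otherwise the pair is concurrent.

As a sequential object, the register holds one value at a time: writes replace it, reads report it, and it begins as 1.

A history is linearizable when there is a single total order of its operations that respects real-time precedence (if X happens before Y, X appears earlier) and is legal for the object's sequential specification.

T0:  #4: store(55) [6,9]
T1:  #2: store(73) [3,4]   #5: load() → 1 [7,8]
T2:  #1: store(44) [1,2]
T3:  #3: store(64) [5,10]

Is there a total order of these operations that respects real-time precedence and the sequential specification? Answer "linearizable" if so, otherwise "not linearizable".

not linearizable

already the first 8 events (up to #5's response at time 8) admit no linearization; the first 7 still do
exactly one order of the 3 completed ops respects real time; the atomic register replay fails
completion choices over the 2 pending operations (#3, #4) were checked; none helps
one such order, #1, #2, #5 (pending dropped), breaks at step 3 where #5 load() → 1 is illegal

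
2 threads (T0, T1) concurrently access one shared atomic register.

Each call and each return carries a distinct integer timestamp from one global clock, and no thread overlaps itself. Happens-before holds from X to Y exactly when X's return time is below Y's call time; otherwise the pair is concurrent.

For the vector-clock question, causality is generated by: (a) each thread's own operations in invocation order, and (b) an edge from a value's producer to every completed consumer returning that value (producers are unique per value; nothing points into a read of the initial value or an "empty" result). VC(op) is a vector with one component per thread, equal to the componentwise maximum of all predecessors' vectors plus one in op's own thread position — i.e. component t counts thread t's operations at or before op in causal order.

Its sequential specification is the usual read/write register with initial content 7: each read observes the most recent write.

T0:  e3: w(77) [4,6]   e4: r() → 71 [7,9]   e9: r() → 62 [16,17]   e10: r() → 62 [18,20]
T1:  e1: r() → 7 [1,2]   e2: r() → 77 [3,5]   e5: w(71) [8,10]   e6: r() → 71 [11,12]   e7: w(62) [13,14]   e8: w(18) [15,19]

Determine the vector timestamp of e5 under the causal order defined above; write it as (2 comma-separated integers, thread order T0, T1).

root op e1, invoked 1: fresh clock plus T1's own tick → (0, 1)
root op e3, invoked 4: fresh clock plus T0's own tick → (1, 0)
e2 (invocation 3): componentwise max over VC(e1)=(0, 1), VC(e3)=(1, 0), +1 at T1, giving (1, 2)
e5 (invocation 8): componentwise max over VC(e2)=(1, 2), +1 at T1, giving (1, 3)
e6 (invocation 11): componentwise max over VC(e5)=(1, 3), +1 at T1, giving (1, 4)
e4 (invocation 7): componentwise max over VC(e3)=(1, 0), VC(e5)=(1, 3), +1 at T0, giving (2, 3)
e7 (invocation 13): componentwise max over VC(e6)=(1, 4), +1 at T1, giving (1, 5)
e8 (invocation 15): componentwise max over VC(e7)=(1, 5), +1 at T1, giving (1, 6)
e9 (invocation 16): componentwise max over VC(e4)=(2, 3), VC(e7)=(1, 5), +1 at T0, giving (3, 5)
e10 (invocation 18): componentwise max over VC(e7)=(1, 5), VC(e9)=(3, 5), +1 at T0, giving (4, 5)
target: VC(e5) = (1, 3)

(1, 3)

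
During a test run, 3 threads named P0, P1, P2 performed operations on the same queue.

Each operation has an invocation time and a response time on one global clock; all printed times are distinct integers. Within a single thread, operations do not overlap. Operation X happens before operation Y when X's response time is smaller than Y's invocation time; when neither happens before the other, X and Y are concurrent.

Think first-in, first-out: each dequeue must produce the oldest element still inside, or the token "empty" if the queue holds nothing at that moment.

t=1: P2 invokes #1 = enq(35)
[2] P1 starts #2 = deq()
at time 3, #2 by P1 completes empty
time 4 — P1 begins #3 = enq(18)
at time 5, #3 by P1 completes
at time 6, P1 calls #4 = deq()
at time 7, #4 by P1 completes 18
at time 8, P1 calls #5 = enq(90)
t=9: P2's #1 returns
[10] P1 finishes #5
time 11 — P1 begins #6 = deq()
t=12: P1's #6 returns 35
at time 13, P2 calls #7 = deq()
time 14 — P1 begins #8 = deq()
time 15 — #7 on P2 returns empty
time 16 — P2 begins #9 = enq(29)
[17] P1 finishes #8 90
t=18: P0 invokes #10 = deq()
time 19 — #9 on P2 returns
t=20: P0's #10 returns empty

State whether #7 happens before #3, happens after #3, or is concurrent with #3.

#7 spans [13,15], #3 spans [4,5]
resp(#3)=5 < inv(#7)=13

after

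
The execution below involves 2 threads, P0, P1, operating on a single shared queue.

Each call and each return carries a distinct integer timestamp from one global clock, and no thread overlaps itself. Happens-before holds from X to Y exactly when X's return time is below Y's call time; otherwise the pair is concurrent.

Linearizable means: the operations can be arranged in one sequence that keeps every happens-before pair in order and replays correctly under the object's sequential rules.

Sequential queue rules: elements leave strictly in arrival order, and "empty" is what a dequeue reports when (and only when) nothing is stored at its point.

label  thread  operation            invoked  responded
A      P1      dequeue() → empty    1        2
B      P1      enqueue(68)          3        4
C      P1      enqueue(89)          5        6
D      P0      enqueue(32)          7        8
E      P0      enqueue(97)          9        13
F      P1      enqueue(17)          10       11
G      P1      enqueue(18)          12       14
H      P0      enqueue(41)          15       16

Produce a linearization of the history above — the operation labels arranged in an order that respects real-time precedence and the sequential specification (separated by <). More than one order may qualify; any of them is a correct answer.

A < B < C < D < E < F < G < H

after step 1 (A dequeue() → empty): queue <>
after step 2 (B enqueue(68)): queue <68>
after step 3 (C enqueue(89)): queue <68,89>
after step 4 (D enqueue(32)): queue <68,89,32>
after step 5 (E enqueue(97)): queue <68,89,32,97>
after step 6 (F enqueue(17)): queue <68,89,32,97,17>
after step 7 (G enqueue(18)): queue <68,89,32,97,17,18>
after step 8 (H enqueue(41)): queue <68,89,32,97,17,18,41>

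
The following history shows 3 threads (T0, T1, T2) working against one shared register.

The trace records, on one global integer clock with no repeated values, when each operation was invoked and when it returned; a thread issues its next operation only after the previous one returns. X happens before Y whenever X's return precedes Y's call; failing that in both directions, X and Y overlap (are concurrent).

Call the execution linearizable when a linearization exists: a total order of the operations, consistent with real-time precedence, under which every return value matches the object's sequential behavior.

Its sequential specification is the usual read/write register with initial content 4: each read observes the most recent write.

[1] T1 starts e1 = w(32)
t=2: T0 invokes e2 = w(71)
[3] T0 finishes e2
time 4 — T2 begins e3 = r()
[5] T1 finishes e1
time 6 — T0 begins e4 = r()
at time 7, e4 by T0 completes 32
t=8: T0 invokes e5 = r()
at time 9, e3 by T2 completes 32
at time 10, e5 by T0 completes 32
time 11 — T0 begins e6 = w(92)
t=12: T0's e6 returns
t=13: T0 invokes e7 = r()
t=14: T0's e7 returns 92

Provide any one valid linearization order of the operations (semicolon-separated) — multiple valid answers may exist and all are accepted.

step 1: e2 w(71) — value 71
step 2: e1 w(32) — value 32
step 3: e3 r() → 32 — value 32
step 4: e4 r() → 32 — value 32
step 5: e5 r() → 32 — value 32
step 6: e6 w(92) — value 92
step 7: e7 r() → 92 — value 92

e2; e1; e3; e4; e5; e6; e7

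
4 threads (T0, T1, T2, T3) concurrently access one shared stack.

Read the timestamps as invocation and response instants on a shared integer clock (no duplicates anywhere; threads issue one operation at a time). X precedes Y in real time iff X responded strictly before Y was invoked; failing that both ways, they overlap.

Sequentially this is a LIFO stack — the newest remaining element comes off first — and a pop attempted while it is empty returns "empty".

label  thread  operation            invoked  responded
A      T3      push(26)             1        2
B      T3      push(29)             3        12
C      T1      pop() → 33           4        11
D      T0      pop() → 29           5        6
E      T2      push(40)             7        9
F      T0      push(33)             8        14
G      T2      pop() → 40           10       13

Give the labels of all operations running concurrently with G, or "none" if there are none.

G spans [10,13]: anything still running between times 10 and 13 counts as concurrent
A [1,2]: before
B [3,12]: concurrent
C [4,11]: concurrent
D [5,6]: before
E [7,9]: before
F [8,14]: concurrent

B, C, F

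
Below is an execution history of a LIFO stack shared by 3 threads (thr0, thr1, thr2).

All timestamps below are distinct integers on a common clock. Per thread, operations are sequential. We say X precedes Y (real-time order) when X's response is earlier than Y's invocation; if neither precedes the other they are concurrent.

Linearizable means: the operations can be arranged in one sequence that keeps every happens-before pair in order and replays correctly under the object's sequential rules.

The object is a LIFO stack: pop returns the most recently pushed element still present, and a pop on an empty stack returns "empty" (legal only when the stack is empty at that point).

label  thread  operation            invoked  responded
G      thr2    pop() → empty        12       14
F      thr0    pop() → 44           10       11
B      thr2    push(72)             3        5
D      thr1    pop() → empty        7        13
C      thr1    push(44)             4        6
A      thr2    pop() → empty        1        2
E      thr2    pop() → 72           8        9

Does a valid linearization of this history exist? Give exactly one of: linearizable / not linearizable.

linearizable

one valid linearization: A, C, B, E, F, D, G
1. A pop() → empty, leaving stack <>
2. C push(44), leaving stack <44>
3. B push(72), leaving stack <44,72>
4. E pop() → 72, leaving stack <44>
5. F pop() → 44, leaving stack <>
6. D pop() → empty, leaving stack <>
7. G pop() → empty, leaving stack <>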